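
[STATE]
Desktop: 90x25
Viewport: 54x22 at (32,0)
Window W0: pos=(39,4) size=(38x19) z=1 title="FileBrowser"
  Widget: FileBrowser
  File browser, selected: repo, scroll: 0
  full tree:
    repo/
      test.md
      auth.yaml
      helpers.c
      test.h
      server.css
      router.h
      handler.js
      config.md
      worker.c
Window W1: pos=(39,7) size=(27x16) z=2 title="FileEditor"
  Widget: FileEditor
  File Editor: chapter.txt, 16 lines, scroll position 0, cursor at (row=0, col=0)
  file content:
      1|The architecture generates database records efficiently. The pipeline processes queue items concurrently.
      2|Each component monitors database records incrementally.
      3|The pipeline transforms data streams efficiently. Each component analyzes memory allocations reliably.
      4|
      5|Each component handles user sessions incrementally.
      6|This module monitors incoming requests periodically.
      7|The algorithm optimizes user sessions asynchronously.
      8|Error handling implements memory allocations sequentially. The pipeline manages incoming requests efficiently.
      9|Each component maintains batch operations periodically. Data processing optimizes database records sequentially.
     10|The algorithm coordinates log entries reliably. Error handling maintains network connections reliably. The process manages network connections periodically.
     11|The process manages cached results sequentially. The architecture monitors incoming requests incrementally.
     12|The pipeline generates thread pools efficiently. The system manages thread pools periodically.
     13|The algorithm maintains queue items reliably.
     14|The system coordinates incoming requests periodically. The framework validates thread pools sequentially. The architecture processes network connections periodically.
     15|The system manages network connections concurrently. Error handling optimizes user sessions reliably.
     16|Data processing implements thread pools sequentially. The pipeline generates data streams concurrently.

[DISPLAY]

                                                      
                                                      
                                                      
                                                      
       ┏━━━━━━━━━━━━━━━━━━━━━━━━━━━━━━━━━━━━┓         
       ┃ FileBrowser                        ┃         
       ┠────────────────────────────────────┨         
       ┏━━━━━━━━━━━━━━━━━━━━━━━━━┓          ┃         
       ┃ FileEditor              ┃          ┃         
       ┠─────────────────────────┨          ┃         
       ┃█he architecture generat▲┃          ┃         
       ┃Each component monitors █┃          ┃         
       ┃The pipeline transforms ░┃          ┃         
       ┃                        ░┃          ┃         
       ┃Each component handles u░┃          ┃         
       ┃This module monitors inc░┃          ┃         
       ┃The algorithm optimizes ░┃          ┃         
       ┃Error handling implement░┃          ┃         
       ┃Each component maintains░┃          ┃         
       ┃The algorithm coordinate░┃          ┃         
       ┃The process manages cach░┃          ┃         
       ┃The pipeline generates t▼┃          ┃         


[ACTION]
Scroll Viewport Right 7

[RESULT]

                                                      
                                                      
                                                      
                                                      
   ┏━━━━━━━━━━━━━━━━━━━━━━━━━━━━━━━━━━━━┓             
   ┃ FileBrowser                        ┃             
   ┠────────────────────────────────────┨             
   ┏━━━━━━━━━━━━━━━━━━━━━━━━━┓          ┃             
   ┃ FileEditor              ┃          ┃             
   ┠─────────────────────────┨          ┃             
   ┃█he architecture generat▲┃          ┃             
   ┃Each component monitors █┃          ┃             
   ┃The pipeline transforms ░┃          ┃             
   ┃                        ░┃          ┃             
   ┃Each component handles u░┃          ┃             
   ┃This module monitors inc░┃          ┃             
   ┃The algorithm optimizes ░┃          ┃             
   ┃Error handling implement░┃          ┃             
   ┃Each component maintains░┃          ┃             
   ┃The algorithm coordinate░┃          ┃             
   ┃The process manages cach░┃          ┃             
   ┃The pipeline generates t▼┃          ┃             


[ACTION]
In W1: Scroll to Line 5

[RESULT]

                                                      
                                                      
                                                      
                                                      
   ┏━━━━━━━━━━━━━━━━━━━━━━━━━━━━━━━━━━━━┓             
   ┃ FileBrowser                        ┃             
   ┠────────────────────────────────────┨             
   ┏━━━━━━━━━━━━━━━━━━━━━━━━━┓          ┃             
   ┃ FileEditor              ┃          ┃             
   ┠─────────────────────────┨          ┃             
   ┃Each component handles u▲┃          ┃             
   ┃This module monitors inc░┃          ┃             
   ┃The algorithm optimizes ░┃          ┃             
   ┃Error handling implement░┃          ┃             
   ┃Each component maintains░┃          ┃             
   ┃The algorithm coordinate░┃          ┃             
   ┃The process manages cach░┃          ┃             
   ┃The pipeline generates t░┃          ┃             
   ┃The algorithm maintains ░┃          ┃             
   ┃The system coordinates i░┃          ┃             
   ┃The system manages netwo█┃          ┃             
   ┃Data processing implemen▼┃          ┃             


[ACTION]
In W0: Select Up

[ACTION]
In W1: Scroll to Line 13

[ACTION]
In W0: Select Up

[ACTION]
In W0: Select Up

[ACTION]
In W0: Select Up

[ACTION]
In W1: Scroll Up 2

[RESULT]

                                                      
                                                      
                                                      
                                                      
   ┏━━━━━━━━━━━━━━━━━━━━━━━━━━━━━━━━━━━━┓             
   ┃ FileBrowser                        ┃             
   ┠────────────────────────────────────┨             
   ┏━━━━━━━━━━━━━━━━━━━━━━━━━┓          ┃             
   ┃ FileEditor              ┃          ┃             
   ┠─────────────────────────┨          ┃             
   ┃The pipeline transforms ▲┃          ┃             
   ┃                        ░┃          ┃             
   ┃Each component handles u░┃          ┃             
   ┃This module monitors inc░┃          ┃             
   ┃The algorithm optimizes ░┃          ┃             
   ┃Error handling implement░┃          ┃             
   ┃Each component maintains█┃          ┃             
   ┃The algorithm coordinate░┃          ┃             
   ┃The process manages cach░┃          ┃             
   ┃The pipeline generates t░┃          ┃             
   ┃The algorithm maintains ░┃          ┃             
   ┃The system coordinates i▼┃          ┃             


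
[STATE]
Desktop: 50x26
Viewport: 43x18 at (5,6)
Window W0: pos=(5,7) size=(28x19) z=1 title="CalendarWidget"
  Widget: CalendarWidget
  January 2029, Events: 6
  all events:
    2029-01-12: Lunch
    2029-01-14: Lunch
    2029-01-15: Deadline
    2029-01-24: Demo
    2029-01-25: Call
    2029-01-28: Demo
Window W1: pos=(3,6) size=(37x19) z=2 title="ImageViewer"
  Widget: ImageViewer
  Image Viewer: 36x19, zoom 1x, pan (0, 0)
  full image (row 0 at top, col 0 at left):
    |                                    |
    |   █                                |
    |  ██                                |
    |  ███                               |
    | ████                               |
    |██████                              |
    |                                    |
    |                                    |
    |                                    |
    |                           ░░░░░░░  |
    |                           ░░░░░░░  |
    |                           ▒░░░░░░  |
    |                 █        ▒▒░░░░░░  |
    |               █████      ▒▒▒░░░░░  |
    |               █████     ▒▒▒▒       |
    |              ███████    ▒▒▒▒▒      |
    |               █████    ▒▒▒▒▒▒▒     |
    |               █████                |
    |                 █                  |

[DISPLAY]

━━━━━━━━━━━━━━━━━━━━━━━━━━━━━━━━━━┓        
ImageViewer                       ┃        
──────────────────────────────────┨        
                                  ┃        
  █                               ┃        
 ██                               ┃        
 ███                              ┃        
████                              ┃        
█████                             ┃        
                                  ┃        
                                  ┃        
                                  ┃        
                          ░░░░░░░ ┃        
                          ░░░░░░░ ┃        
                          ▒░░░░░░ ┃        
                █        ▒▒░░░░░░ ┃        
              █████      ▒▒▒░░░░░ ┃        
              █████     ▒▒▒▒      ┃        


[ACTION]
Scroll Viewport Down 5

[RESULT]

──────────────────────────────────┨        
                                  ┃        
  █                               ┃        
 ██                               ┃        
 ███                              ┃        
████                              ┃        
█████                             ┃        
                                  ┃        
                                  ┃        
                                  ┃        
                          ░░░░░░░ ┃        
                          ░░░░░░░ ┃        
                          ▒░░░░░░ ┃        
                █        ▒▒░░░░░░ ┃        
              █████      ▒▒▒░░░░░ ┃        
              █████     ▒▒▒▒      ┃        
━━━━━━━━━━━━━━━━━━━━━━━━━━━━━━━━━━┛        
┗━━━━━━━━━━━━━━━━━━━━━━━━━━┛               


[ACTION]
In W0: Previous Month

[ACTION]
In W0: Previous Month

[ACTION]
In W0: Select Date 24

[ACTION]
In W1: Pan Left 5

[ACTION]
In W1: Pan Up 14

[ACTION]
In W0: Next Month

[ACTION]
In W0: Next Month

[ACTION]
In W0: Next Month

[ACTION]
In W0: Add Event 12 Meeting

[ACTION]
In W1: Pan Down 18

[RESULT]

──────────────────────────────────┨        
                █                 ┃        
                                  ┃        
                                  ┃        
                                  ┃        
                                  ┃        
                                  ┃        
                                  ┃        
                                  ┃        
                                  ┃        
                                  ┃        
                                  ┃        
                                  ┃        
                                  ┃        
                                  ┃        
                                  ┃        
━━━━━━━━━━━━━━━━━━━━━━━━━━━━━━━━━━┛        
┗━━━━━━━━━━━━━━━━━━━━━━━━━━┛               


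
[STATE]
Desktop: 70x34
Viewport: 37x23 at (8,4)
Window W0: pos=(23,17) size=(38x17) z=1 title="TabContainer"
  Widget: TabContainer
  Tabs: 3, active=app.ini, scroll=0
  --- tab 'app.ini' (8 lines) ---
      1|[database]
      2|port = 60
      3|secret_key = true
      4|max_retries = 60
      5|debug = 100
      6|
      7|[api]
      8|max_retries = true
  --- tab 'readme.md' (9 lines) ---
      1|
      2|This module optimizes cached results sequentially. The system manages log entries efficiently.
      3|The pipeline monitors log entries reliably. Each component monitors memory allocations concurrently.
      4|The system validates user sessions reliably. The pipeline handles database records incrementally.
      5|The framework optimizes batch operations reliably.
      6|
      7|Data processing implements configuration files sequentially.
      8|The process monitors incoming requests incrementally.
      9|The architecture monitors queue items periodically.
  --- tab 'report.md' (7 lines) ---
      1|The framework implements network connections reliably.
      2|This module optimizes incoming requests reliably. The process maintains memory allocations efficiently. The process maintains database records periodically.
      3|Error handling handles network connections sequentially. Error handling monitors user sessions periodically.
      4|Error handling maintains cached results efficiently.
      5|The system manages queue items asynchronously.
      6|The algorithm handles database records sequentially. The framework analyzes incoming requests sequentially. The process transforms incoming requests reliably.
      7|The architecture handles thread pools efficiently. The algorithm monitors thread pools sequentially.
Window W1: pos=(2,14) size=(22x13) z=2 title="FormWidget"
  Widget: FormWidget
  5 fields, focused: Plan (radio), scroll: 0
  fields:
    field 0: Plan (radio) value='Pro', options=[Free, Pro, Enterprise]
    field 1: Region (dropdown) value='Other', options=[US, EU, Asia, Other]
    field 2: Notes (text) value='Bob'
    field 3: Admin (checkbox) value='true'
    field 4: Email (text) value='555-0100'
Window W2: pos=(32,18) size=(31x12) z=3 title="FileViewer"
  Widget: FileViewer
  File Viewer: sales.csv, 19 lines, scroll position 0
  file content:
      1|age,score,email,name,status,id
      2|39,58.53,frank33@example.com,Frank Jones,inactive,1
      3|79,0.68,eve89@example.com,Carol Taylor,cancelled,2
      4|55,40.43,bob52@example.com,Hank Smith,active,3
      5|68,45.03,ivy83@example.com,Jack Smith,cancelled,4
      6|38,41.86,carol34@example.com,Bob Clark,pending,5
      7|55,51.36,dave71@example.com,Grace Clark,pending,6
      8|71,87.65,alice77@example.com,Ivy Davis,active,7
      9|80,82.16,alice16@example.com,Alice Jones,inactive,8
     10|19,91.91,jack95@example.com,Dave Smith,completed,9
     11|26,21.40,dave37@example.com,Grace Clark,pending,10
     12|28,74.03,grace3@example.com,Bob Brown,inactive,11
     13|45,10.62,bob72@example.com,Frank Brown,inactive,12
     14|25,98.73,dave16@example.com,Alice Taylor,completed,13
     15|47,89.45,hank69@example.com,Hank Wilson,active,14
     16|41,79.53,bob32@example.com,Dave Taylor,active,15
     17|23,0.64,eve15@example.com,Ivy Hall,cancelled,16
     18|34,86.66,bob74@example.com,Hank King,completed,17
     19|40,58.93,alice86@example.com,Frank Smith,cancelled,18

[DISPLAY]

                                     
                                     
                                     
                                     
                                     
                                     
                                     
                                     
                                     
                                     
━━━━━━━━━━━━━━━┓                     
Widget         ┃                     
───────────────┨                     
n:       ( ) Fr┃━━━━━━━━━━━━━━━━━━━━━
ion:     [Oth▼]┃ TabCont┏━━━━━━━━━━━━
es:      [Bob ]┃────────┃ FileViewer 
in:      [x]   ┃[app.ini┠────────────
il:      [555-]┃────────┃age,score,em
               ┃[databas┃39,58.53,fra
               ┃port = 6┃79,0.68,eve8
               ┃secret_k┃55,40.43,bob
               ┃max_retr┃68,45.03,ivy
━━━━━━━━━━━━━━━┛debug = ┃38,41.86,car


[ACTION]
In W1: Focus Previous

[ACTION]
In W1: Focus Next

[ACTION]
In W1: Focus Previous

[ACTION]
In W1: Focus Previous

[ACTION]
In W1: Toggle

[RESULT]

                                     
                                     
                                     
                                     
                                     
                                     
                                     
                                     
                                     
                                     
━━━━━━━━━━━━━━━┓                     
Widget         ┃                     
───────────────┨                     
n:       ( ) Fr┃━━━━━━━━━━━━━━━━━━━━━
ion:     [Oth▼]┃ TabCont┏━━━━━━━━━━━━
es:      [Bob ]┃────────┃ FileViewer 
in:      [ ]   ┃[app.ini┠────────────
il:      [555-]┃────────┃age,score,em
               ┃[databas┃39,58.53,fra
               ┃port = 6┃79,0.68,eve8
               ┃secret_k┃55,40.43,bob
               ┃max_retr┃68,45.03,ivy
━━━━━━━━━━━━━━━┛debug = ┃38,41.86,car


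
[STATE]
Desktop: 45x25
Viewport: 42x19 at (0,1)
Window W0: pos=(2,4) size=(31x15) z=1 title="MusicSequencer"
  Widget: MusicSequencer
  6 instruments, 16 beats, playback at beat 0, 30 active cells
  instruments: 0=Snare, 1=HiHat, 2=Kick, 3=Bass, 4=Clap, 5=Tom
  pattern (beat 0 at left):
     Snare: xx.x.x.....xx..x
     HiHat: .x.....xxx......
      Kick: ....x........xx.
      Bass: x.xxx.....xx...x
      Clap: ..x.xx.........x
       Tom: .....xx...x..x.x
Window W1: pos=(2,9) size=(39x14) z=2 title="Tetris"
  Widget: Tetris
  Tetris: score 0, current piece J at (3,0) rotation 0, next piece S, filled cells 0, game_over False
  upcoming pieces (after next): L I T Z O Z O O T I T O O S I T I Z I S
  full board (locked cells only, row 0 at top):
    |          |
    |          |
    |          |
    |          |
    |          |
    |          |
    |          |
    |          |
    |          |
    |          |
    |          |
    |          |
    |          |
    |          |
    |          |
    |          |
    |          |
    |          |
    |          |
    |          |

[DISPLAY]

                                          
                                          
                                          
  ┏━━━━━━━━━━━━━━━━━━━━━━━━━━━━━┓         
  ┃ MusicSequencer              ┃         
  ┠─────────────────────────────┨         
  ┃      ▼123456789012345       ┃         
  ┃ Snare██·█·█·····██··█       ┃         
  ┏━━━━━━━━━━━━━━━━━━━━━━━━━━━━━━━━━━━━━┓ 
  ┃ Tetris                              ┃ 
  ┠─────────────────────────────────────┨ 
  ┃          │Next:                     ┃ 
  ┃          │ ░░                       ┃ 
  ┃          │░░                        ┃ 
  ┃          │                          ┃ 
  ┃          │                          ┃ 
  ┃          │                          ┃ 
  ┃          │Score:                    ┃ 
  ┃          │0                         ┃ 


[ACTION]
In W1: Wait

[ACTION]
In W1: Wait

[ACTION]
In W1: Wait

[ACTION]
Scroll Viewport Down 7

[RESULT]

  ┠─────────────────────────────┨         
  ┃      ▼123456789012345       ┃         
  ┃ Snare██·█·█·····██··█       ┃         
  ┏━━━━━━━━━━━━━━━━━━━━━━━━━━━━━━━━━━━━━┓ 
  ┃ Tetris                              ┃ 
  ┠─────────────────────────────────────┨ 
  ┃          │Next:                     ┃ 
  ┃          │ ░░                       ┃ 
  ┃          │░░                        ┃ 
  ┃          │                          ┃ 
  ┃          │                          ┃ 
  ┃          │                          ┃ 
  ┃          │Score:                    ┃ 
  ┃          │0                         ┃ 
  ┃          │                          ┃ 
  ┃          │                          ┃ 
  ┗━━━━━━━━━━━━━━━━━━━━━━━━━━━━━━━━━━━━━┛ 
                                          
                                          


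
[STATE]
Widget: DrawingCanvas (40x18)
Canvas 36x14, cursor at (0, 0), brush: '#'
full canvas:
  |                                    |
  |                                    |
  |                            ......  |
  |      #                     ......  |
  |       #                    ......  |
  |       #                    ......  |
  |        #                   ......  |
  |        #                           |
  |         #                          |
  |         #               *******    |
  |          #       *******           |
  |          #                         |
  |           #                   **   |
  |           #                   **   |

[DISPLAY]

+                                       
                                        
                            ......      
      #                     ......      
       #                    ......      
       #                    ......      
        #                   ......      
        #                               
         #                              
         #               *******        
          #       *******               
          #                             
           #                   **       
           #                   **       
                                        
                                        
                                        
                                        


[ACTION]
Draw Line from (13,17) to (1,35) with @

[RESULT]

+                                       
                                   @    
                            .....@@     
      #                     ....@.      
       #                    ..@@..      
       #                    .@....      
        #                  @@.....      
        #                 @             
         #              @@              
         #             @ *******        
          #       ***@@**               
          #         @                   
           #      @@           **       
           #     @             **       
                                        
                                        
                                        
                                        


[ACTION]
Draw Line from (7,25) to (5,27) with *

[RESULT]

+                                       
                                   @    
                            .....@@     
      #                     ....@.      
       #                    ..@@..      
       #                   *.@....      
        #                 *@@.....      
        #                *@             
         #              @@              
         #             @ *******        
          #       ***@@**               
          #         @                   
           #      @@           **       
           #     @             **       
                                        
                                        
                                        
                                        


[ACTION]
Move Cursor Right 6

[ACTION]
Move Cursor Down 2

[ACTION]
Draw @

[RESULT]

                                        
                                   @    
      @                     .....@@     
      #                     ....@.      
       #                    ..@@..      
       #                   *.@....      
        #                 *@@.....      
        #                *@             
         #              @@              
         #             @ *******        
          #       ***@@**               
          #         @                   
           #      @@           **       
           #     @             **       
                                        
                                        
                                        
                                        


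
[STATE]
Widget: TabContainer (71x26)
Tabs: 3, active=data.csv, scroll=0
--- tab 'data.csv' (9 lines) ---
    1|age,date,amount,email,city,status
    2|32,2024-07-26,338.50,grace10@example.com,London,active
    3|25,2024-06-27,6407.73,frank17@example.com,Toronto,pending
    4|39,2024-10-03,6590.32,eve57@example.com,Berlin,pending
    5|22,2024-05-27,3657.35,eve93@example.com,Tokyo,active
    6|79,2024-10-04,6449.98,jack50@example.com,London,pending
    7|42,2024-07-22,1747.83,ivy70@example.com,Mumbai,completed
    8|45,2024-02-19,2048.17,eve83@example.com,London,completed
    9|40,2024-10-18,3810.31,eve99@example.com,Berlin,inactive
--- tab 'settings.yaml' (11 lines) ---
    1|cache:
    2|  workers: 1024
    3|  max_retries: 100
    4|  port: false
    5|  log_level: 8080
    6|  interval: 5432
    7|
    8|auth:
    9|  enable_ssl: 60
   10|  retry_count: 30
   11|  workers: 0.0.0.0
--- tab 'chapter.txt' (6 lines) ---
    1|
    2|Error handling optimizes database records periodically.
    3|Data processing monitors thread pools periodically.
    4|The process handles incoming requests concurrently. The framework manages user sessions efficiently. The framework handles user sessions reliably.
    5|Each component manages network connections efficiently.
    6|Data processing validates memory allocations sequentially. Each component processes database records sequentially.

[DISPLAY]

[data.csv]│ settings.yaml │ chapter.txt                                
───────────────────────────────────────────────────────────────────────
age,date,amount,email,city,status                                      
32,2024-07-26,338.50,grace10@example.com,London,active                 
25,2024-06-27,6407.73,frank17@example.com,Toronto,pending              
39,2024-10-03,6590.32,eve57@example.com,Berlin,pending                 
22,2024-05-27,3657.35,eve93@example.com,Tokyo,active                   
79,2024-10-04,6449.98,jack50@example.com,London,pending                
42,2024-07-22,1747.83,ivy70@example.com,Mumbai,completed               
45,2024-02-19,2048.17,eve83@example.com,London,completed               
40,2024-10-18,3810.31,eve99@example.com,Berlin,inactive                
                                                                       
                                                                       
                                                                       
                                                                       
                                                                       
                                                                       
                                                                       
                                                                       
                                                                       
                                                                       
                                                                       
                                                                       
                                                                       
                                                                       
                                                                       


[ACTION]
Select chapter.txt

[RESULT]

 data.csv │ settings.yaml │[chapter.txt]                               
───────────────────────────────────────────────────────────────────────
                                                                       
Error handling optimizes database records periodically.                
Data processing monitors thread pools periodically.                    
The process handles incoming requests concurrently. The framework manag
Each component manages network connections efficiently.                
Data processing validates memory allocations sequentially. Each compone
                                                                       
                                                                       
                                                                       
                                                                       
                                                                       
                                                                       
                                                                       
                                                                       
                                                                       
                                                                       
                                                                       
                                                                       
                                                                       
                                                                       
                                                                       
                                                                       
                                                                       
                                                                       


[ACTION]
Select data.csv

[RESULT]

[data.csv]│ settings.yaml │ chapter.txt                                
───────────────────────────────────────────────────────────────────────
age,date,amount,email,city,status                                      
32,2024-07-26,338.50,grace10@example.com,London,active                 
25,2024-06-27,6407.73,frank17@example.com,Toronto,pending              
39,2024-10-03,6590.32,eve57@example.com,Berlin,pending                 
22,2024-05-27,3657.35,eve93@example.com,Tokyo,active                   
79,2024-10-04,6449.98,jack50@example.com,London,pending                
42,2024-07-22,1747.83,ivy70@example.com,Mumbai,completed               
45,2024-02-19,2048.17,eve83@example.com,London,completed               
40,2024-10-18,3810.31,eve99@example.com,Berlin,inactive                
                                                                       
                                                                       
                                                                       
                                                                       
                                                                       
                                                                       
                                                                       
                                                                       
                                                                       
                                                                       
                                                                       
                                                                       
                                                                       
                                                                       
                                                                       


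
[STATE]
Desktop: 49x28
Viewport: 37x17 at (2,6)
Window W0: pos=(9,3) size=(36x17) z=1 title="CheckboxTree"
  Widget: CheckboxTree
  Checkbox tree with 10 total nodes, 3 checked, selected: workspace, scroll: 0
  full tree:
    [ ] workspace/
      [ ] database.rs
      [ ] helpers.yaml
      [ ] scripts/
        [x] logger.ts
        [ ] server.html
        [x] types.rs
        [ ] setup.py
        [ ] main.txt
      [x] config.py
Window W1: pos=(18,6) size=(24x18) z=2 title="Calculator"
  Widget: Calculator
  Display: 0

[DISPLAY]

       ┃>[-] wor┏━━━━━━━━━━━━━━━━━━━━
       ┃   [ ] d┃ Calculator         
       ┃   [ ] h┠────────────────────
       ┃   [-] s┃                    
       ┃     [x]┃┌───┬───┬───┬───┐   
       ┃     [ ]┃│ 7 │ 8 │ 9 │ ÷ │   
       ┃     [x]┃├───┼───┼───┼───┤   
       ┃     [ ]┃│ 4 │ 5 │ 6 │ × │   
       ┃     [ ]┃├───┼───┼───┼───┤   
       ┃   [x] c┃│ 1 │ 2 │ 3 │ - │   
       ┃        ┃├───┼───┼───┼───┤   
       ┃        ┃│ 0 │ . │ = │ + │   
       ┃        ┃├───┼───┼───┼───┤   
       ┗━━━━━━━━┃│ C │ MC│ MR│ M+│   
                ┃└───┴───┴───┴───┘   
                ┃                    
                ┃                    


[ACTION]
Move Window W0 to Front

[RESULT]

       ┃>[-] workspace/              
       ┃   [ ] database.rs           
       ┃   [ ] helpers.yaml          
       ┃   [-] scripts/              
       ┃     [x] logger.ts           
       ┃     [ ] server.html         
       ┃     [x] types.rs            
       ┃     [ ] setup.py            
       ┃     [ ] main.txt            
       ┃   [x] config.py             
       ┃                             
       ┃                             
       ┃                             
       ┗━━━━━━━━━━━━━━━━━━━━━━━━━━━━━
                ┃└───┴───┴───┴───┘   
                ┃                    
                ┃                    


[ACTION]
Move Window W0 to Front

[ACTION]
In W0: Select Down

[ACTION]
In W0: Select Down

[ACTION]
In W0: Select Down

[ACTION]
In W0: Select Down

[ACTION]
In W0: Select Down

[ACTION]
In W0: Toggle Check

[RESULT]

       ┃ [-] workspace/              
       ┃   [ ] database.rs           
       ┃   [ ] helpers.yaml          
       ┃   [-] scripts/              
       ┃     [x] logger.ts           
       ┃>    [x] server.html         
       ┃     [x] types.rs            
       ┃     [ ] setup.py            
       ┃     [ ] main.txt            
       ┃   [x] config.py             
       ┃                             
       ┃                             
       ┃                             
       ┗━━━━━━━━━━━━━━━━━━━━━━━━━━━━━
                ┃└───┴───┴───┴───┘   
                ┃                    
                ┃                    


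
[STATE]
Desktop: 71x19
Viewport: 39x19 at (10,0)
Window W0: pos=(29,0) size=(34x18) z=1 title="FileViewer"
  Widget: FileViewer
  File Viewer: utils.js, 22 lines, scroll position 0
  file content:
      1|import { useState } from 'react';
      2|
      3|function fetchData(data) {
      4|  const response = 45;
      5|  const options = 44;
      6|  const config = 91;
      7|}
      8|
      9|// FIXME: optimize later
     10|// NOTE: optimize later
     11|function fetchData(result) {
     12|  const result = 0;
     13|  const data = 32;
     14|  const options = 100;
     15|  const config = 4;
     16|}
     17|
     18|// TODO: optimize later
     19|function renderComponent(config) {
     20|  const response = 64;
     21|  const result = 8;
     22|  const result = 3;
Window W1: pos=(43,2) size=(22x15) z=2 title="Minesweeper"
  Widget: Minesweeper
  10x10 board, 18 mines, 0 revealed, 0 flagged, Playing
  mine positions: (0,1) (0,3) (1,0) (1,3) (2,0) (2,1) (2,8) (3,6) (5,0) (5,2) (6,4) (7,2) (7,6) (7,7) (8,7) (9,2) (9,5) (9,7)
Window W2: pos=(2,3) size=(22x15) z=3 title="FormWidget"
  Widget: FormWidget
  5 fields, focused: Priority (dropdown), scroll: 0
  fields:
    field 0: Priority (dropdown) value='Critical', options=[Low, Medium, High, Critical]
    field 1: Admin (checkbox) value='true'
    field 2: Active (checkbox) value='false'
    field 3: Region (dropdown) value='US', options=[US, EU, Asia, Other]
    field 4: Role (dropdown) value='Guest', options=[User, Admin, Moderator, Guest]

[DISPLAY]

                   ┏━━━━━━━━━━━━━━━━━━━
                   ┃ FileViewer        
                   ┠─────────────┏━━━━━
━━━━━━━━━━━━━┓     ┃import { useS┃ Mine
dget         ┃     ┃             ┠─────
─────────────┨     ┃function fetc┃■■■■■
ity:   [Cri▼]┃     ┃  const respo┃■■■■■
:      [x]   ┃     ┃  const optio┃■■■■■
e:     [ ]   ┃     ┃  const confi┃■■■■■
n:     [US ▼]┃     ┃}            ┃■■■■■
       [Gue▼]┃     ┃             ┃■■■■■
             ┃     ┃// FIXME: opt┃■■■■■
             ┃     ┃// NOTE: opti┃■■■■■
             ┃     ┃function fetc┃■■■■■
             ┃     ┃  const resul┃■■■■■
             ┃     ┃  const data ┃     
             ┃     ┃  const optio┗━━━━━
━━━━━━━━━━━━━┛     ┗━━━━━━━━━━━━━━━━━━━
                                       


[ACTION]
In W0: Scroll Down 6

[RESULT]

                   ┏━━━━━━━━━━━━━━━━━━━
                   ┃ FileViewer        
                   ┠─────────────┏━━━━━
━━━━━━━━━━━━━┓     ┃}            ┃ Mine
dget         ┃     ┃             ┠─────
─────────────┨     ┃// FIXME: opt┃■■■■■
ity:   [Cri▼]┃     ┃// NOTE: opti┃■■■■■
:      [x]   ┃     ┃function fetc┃■■■■■
e:     [ ]   ┃     ┃  const resul┃■■■■■
n:     [US ▼]┃     ┃  const data ┃■■■■■
       [Gue▼]┃     ┃  const optio┃■■■■■
             ┃     ┃  const confi┃■■■■■
             ┃     ┃}            ┃■■■■■
             ┃     ┃             ┃■■■■■
             ┃     ┃// TODO: opti┃■■■■■
             ┃     ┃function rend┃     
             ┃     ┃  const respo┗━━━━━
━━━━━━━━━━━━━┛     ┗━━━━━━━━━━━━━━━━━━━
                                       


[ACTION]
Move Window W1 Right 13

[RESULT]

                   ┏━━━━━━━━━━━━━━━━━━━
                   ┃ FileViewer        
                   ┠───────────────────
━━━━━━━━━━━━━┓     ┃}                  
dget         ┃     ┃                   
─────────────┨     ┃// FIXME: optimize 
ity:   [Cri▼]┃     ┃// NOTE: optimize l
:      [x]   ┃     ┃function fetchData(
e:     [ ]   ┃     ┃  const result = 0;
n:     [US ▼]┃     ┃  const data = 32; 
       [Gue▼]┃     ┃  const options = 1
             ┃     ┃  const config = 4;
             ┃     ┃}                  
             ┃     ┃                   
             ┃     ┃// TODO: optimize l
             ┃     ┃function renderComp
             ┃     ┃  const response = 
━━━━━━━━━━━━━┛     ┗━━━━━━━━━━━━━━━━━━━
                                       


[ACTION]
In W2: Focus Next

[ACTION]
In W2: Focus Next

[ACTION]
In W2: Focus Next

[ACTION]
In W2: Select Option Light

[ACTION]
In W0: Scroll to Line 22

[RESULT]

                   ┏━━━━━━━━━━━━━━━━━━━
                   ┃ FileViewer        
                   ┠───────────────────
━━━━━━━━━━━━━┓     ┃// FIXME: optimize 
dget         ┃     ┃// NOTE: optimize l
─────────────┨     ┃function fetchData(
ity:   [Cri▼]┃     ┃  const result = 0;
:      [x]   ┃     ┃  const data = 32; 
e:     [ ]   ┃     ┃  const options = 1
n:     [US ▼]┃     ┃  const config = 4;
       [Gue▼]┃     ┃}                  
             ┃     ┃                   
             ┃     ┃// TODO: optimize l
             ┃     ┃function renderComp
             ┃     ┃  const response = 
             ┃     ┃  const result = 8;
             ┃     ┃  const result = 3;
━━━━━━━━━━━━━┛     ┗━━━━━━━━━━━━━━━━━━━
                                       
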